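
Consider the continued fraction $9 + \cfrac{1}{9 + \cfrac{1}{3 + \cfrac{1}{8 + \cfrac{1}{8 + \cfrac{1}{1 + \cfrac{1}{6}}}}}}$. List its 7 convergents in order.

Using the convergent recurrence p_i = a_i*p_{i-1} + p_{i-2}, q_i = a_i*q_{i-1} + q_{i-2} with p_{-2}=0, p_{-1}=1, q_{-2}=1, q_{-1}=0:
  i=0: a_0=9, p_0 = 9*1 + 0 = 9, q_0 = 9*0 + 1 = 1.
  i=1: a_1=9, p_1 = 9*9 + 1 = 82, q_1 = 9*1 + 0 = 9.
  i=2: a_2=3, p_2 = 3*82 + 9 = 255, q_2 = 3*9 + 1 = 28.
  i=3: a_3=8, p_3 = 8*255 + 82 = 2122, q_3 = 8*28 + 9 = 233.
  i=4: a_4=8, p_4 = 8*2122 + 255 = 17231, q_4 = 8*233 + 28 = 1892.
  i=5: a_5=1, p_5 = 1*17231 + 2122 = 19353, q_5 = 1*1892 + 233 = 2125.
  i=6: a_6=6, p_6 = 6*19353 + 17231 = 133349, q_6 = 6*2125 + 1892 = 14642.

9/1, 82/9, 255/28, 2122/233, 17231/1892, 19353/2125, 133349/14642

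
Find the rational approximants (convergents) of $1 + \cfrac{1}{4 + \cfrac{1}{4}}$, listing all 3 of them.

Using the convergent recurrence p_i = a_i*p_{i-1} + p_{i-2}, q_i = a_i*q_{i-1} + q_{i-2} with p_{-2}=0, p_{-1}=1, q_{-2}=1, q_{-1}=0:
  i=0: a_0=1, p_0 = 1*1 + 0 = 1, q_0 = 1*0 + 1 = 1.
  i=1: a_1=4, p_1 = 4*1 + 1 = 5, q_1 = 4*1 + 0 = 4.
  i=2: a_2=4, p_2 = 4*5 + 1 = 21, q_2 = 4*4 + 1 = 17.

1/1, 5/4, 21/17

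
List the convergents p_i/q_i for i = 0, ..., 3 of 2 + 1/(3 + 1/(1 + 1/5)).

Using the convergent recurrence p_i = a_i*p_{i-1} + p_{i-2}, q_i = a_i*q_{i-1} + q_{i-2} with p_{-2}=0, p_{-1}=1, q_{-2}=1, q_{-1}=0:
  i=0: a_0=2, p_0 = 2*1 + 0 = 2, q_0 = 2*0 + 1 = 1.
  i=1: a_1=3, p_1 = 3*2 + 1 = 7, q_1 = 3*1 + 0 = 3.
  i=2: a_2=1, p_2 = 1*7 + 2 = 9, q_2 = 1*3 + 1 = 4.
  i=3: a_3=5, p_3 = 5*9 + 7 = 52, q_3 = 5*4 + 3 = 23.

2/1, 7/3, 9/4, 52/23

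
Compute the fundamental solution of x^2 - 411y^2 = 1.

(x, y) = (49730, 2453)

First expand sqrt(411) as a continued fraction. With x_i = (sqrt(411) + m_i)/d_i and (m_0, d_0) = (0, 1): a_0 = floor(sqrt(411)) = 20, since 20^2 = 400 <= 411 < 441 = 21^2.
Iterate m_{i+1} = d_i*a_i - m_i, d_{i+1} = (411 - m_{i+1}^2)/d_i, a_{i+1} = floor((a_0 + m_{i+1})/d_{i+1}):
  m_1 = 1*20 - 0 = 20, d_1 = (411 - 20^2)/1 = 11/1 = 11, a_1 = floor((20 + 20)/11) = 3.
  m_2 = 11*3 - 20 = 13, d_2 = (411 - 13^2)/11 = 242/11 = 22, a_2 = floor((20 + 13)/22) = 1.
  m_3 = 22*1 - 13 = 9, d_3 = (411 - 9^2)/22 = 330/22 = 15, a_3 = floor((20 + 9)/15) = 1.
  m_4 = 15*1 - 9 = 6, d_4 = (411 - 6^2)/15 = 375/15 = 25, a_4 = floor((20 + 6)/25) = 1.
  m_5 = 25*1 - 6 = 19, d_5 = (411 - 19^2)/25 = 50/25 = 2, a_5 = floor((20 + 19)/2) = 19.
  m_6 = 2*19 - 19 = 19, d_6 = (411 - 19^2)/2 = 50/2 = 25, a_6 = floor((20 + 19)/25) = 1.
  m_7 = 25*1 - 19 = 6, d_7 = (411 - 6^2)/25 = 375/25 = 15, a_7 = floor((20 + 6)/15) = 1.
  m_8 = 15*1 - 6 = 9, d_8 = (411 - 9^2)/15 = 330/15 = 22, a_8 = floor((20 + 9)/22) = 1.
  m_9 = 22*1 - 9 = 13, d_9 = (411 - 13^2)/22 = 242/22 = 11, a_9 = floor((20 + 13)/11) = 3.
  m_10 = 11*3 - 13 = 20, d_10 = (411 - 20^2)/11 = 11/11 = 1, a_10 = floor((20 + 20)/1) = 40.
  m_11 = 1*40 - 20 = 20, d_11 = (411 - 20^2)/1 = 11/1 = 11: (m_11, d_11) = (m_1, d_1) = (20, 11), so from here the quotients repeat a_1, ..., a_10; the period length is 10.
So sqrt(411) = [20; (3, 1, 1, 1, 19, 1, 1, 1, 3, 40)] with period length k = 10.
k is even, so the fundamental solution of x^2 - 411y^2 = 1 is (p_{k-1}, q_{k-1}) = (p_9, q_9); compute convergents through index 9.
Convergents (p_i = a_i*p_{i-1} + p_{i-2}, q_i = a_i*q_{i-1} + q_{i-2} with p_{-2}=0, p_{-1}=1, q_{-2}=1, q_{-1}=0):
  i=0: a_0=20, p_0 = 20*1 + 0 = 20, q_0 = 20*0 + 1 = 1.
  i=1: a_1=3, p_1 = 3*20 + 1 = 61, q_1 = 3*1 + 0 = 3.
  i=2: a_2=1, p_2 = 1*61 + 20 = 81, q_2 = 1*3 + 1 = 4.
  i=3: a_3=1, p_3 = 1*81 + 61 = 142, q_3 = 1*4 + 3 = 7.
  i=4: a_4=1, p_4 = 1*142 + 81 = 223, q_4 = 1*7 + 4 = 11.
  i=5: a_5=19, p_5 = 19*223 + 142 = 4379, q_5 = 19*11 + 7 = 216.
  i=6: a_6=1, p_6 = 1*4379 + 223 = 4602, q_6 = 1*216 + 11 = 227.
  i=7: a_7=1, p_7 = 1*4602 + 4379 = 8981, q_7 = 1*227 + 216 = 443.
  i=8: a_8=1, p_8 = 1*8981 + 4602 = 13583, q_8 = 1*443 + 227 = 670.
  i=9: a_9=3, p_9 = 3*13583 + 8981 = 49730, q_9 = 3*670 + 443 = 2453.
Check: 49730^2 - 411*2453^2 = 2473072900 - 2473072899 = 1, so (x, y) = (49730, 2453) solves the equation, and by the theorem it is the least positive solution.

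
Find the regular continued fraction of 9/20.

Run the Euclidean algorithm on 9 and 20; the successive quotients are the partial quotients a_0, a_1, ... (each step inverts the fractional part left over by the previous one):
  9 = 0*20 + 9, so a_0 = 0.
  20 = 2*9 + 2, so a_1 = 2.
  9 = 4*2 + 1, so a_2 = 4.
  2 = 2*1 + 0, so a_3 = 2.
The remainder reaches 0 after 4 divisions, so the expansion has 4 partial quotients, read off in order.

[0; 2, 4, 2]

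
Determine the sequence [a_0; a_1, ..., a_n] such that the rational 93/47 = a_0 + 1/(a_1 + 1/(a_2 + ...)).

[1; 1, 46]

Run the Euclidean algorithm on 93 and 47; the successive quotients are the partial quotients a_0, a_1, ... (each step inverts the fractional part left over by the previous one):
  93 = 1*47 + 46, so a_0 = 1.
  47 = 1*46 + 1, so a_1 = 1.
  46 = 46*1 + 0, so a_2 = 46.
The remainder reaches 0 after 3 divisions, so the expansion has 3 partial quotients, read off in order.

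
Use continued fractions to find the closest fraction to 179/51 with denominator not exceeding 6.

7/2

Expand x = 179/51 as a continued fraction with the Euclidean algorithm:
  179 = 3*51 + 26, so a_0 = 3.
  51 = 1*26 + 25, so a_1 = 1.
  26 = 1*25 + 1, so a_2 = 1.
  25 = 25*1 + 0, so a_3 = 25.
so x = [3; 1, 1, 25].
Convergents (p_i = a_i*p_{i-1} + p_{i-2}, q_i = a_i*q_{i-1} + q_{i-2} with p_{-2}=0, p_{-1}=1, q_{-2}=1, q_{-1}=0), until the denominator exceeds 6:
  i=0: a_0=3, p_0 = 3*1 + 0 = 3, q_0 = 3*0 + 1 = 1.
  i=1: a_1=1, p_1 = 1*3 + 1 = 4, q_1 = 1*1 + 0 = 1.
  i=2: a_2=1, p_2 = 1*4 + 3 = 7, q_2 = 1*1 + 1 = 2.
  i=3: a_3=25, p_3 = 25*7 + 4 = 179, q_3 = 25*2 + 1 = 51.
q_3 = 51 > 6, so the last convergent with denominator <= 6 is p_2/q_2 = 7/2.
The closest fraction with denominator <= 6 is either p_2/q_2 or the intermediate fraction (k*p_2 + p_1)/(k*q_2 + q_1) with the largest k >= 1 whose denominator stays <= 6; these approach x as k grows, and every other convergent or intermediate fraction in range is farther away.
Largest k: floor((6 - q_1)/q_2) = floor((6 - 1)/2) = 2.
That gives (2*7 + 4)/(2*2 + 1) = 18/5.
Compare the errors: |x - 7/2| = |179*2 - 7*51|/(51*2) = 1/102, and |x - 18/5| = |179*5 - 18*51|/(51*5) = 23/255.
Cross-multiplying, 1*255 = 255 < 2346 = 23*102, so 1/102 is smaller: the convergent 7/2 is closer to x than 18/5.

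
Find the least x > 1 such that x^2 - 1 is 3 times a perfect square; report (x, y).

First expand sqrt(3) as a continued fraction. With x_i = (sqrt(3) + m_i)/d_i and (m_0, d_0) = (0, 1): a_0 = floor(sqrt(3)) = 1, since 1^2 = 1 <= 3 < 4 = 2^2.
Iterate m_{i+1} = d_i*a_i - m_i, d_{i+1} = (3 - m_{i+1}^2)/d_i, a_{i+1} = floor((a_0 + m_{i+1})/d_{i+1}):
  m_1 = 1*1 - 0 = 1, d_1 = (3 - 1^2)/1 = 2/1 = 2, a_1 = floor((1 + 1)/2) = 1.
  m_2 = 2*1 - 1 = 1, d_2 = (3 - 1^2)/2 = 2/2 = 1, a_2 = floor((1 + 1)/1) = 2.
  m_3 = 1*2 - 1 = 1, d_3 = (3 - 1^2)/1 = 2/1 = 2: (m_3, d_3) = (m_1, d_1) = (1, 2), so from here the quotients repeat a_1, a_2; the period length is 2.
So sqrt(3) = [1; (1, 2)] with period length k = 2.
k is even, so the fundamental solution of x^2 - 3y^2 = 1 is (p_{k-1}, q_{k-1}) = (p_1, q_1); compute convergents through index 1.
Convergents (p_i = a_i*p_{i-1} + p_{i-2}, q_i = a_i*q_{i-1} + q_{i-2} with p_{-2}=0, p_{-1}=1, q_{-2}=1, q_{-1}=0):
  i=0: a_0=1, p_0 = 1*1 + 0 = 1, q_0 = 1*0 + 1 = 1.
  i=1: a_1=1, p_1 = 1*1 + 1 = 2, q_1 = 1*1 + 0 = 1.
Check: 2^2 - 3*1^2 = 4 - 3 = 1, so (x, y) = (2, 1) solves the equation, and by the theorem it is the least positive solution.

(x, y) = (2, 1)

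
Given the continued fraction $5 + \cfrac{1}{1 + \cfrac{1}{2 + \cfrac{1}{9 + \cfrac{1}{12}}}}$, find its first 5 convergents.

5/1, 6/1, 17/3, 159/28, 1925/339

Using the convergent recurrence p_i = a_i*p_{i-1} + p_{i-2}, q_i = a_i*q_{i-1} + q_{i-2} with p_{-2}=0, p_{-1}=1, q_{-2}=1, q_{-1}=0:
  i=0: a_0=5, p_0 = 5*1 + 0 = 5, q_0 = 5*0 + 1 = 1.
  i=1: a_1=1, p_1 = 1*5 + 1 = 6, q_1 = 1*1 + 0 = 1.
  i=2: a_2=2, p_2 = 2*6 + 5 = 17, q_2 = 2*1 + 1 = 3.
  i=3: a_3=9, p_3 = 9*17 + 6 = 159, q_3 = 9*3 + 1 = 28.
  i=4: a_4=12, p_4 = 12*159 + 17 = 1925, q_4 = 12*28 + 3 = 339.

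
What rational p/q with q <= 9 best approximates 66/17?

Expand x = 66/17 as a continued fraction with the Euclidean algorithm:
  66 = 3*17 + 15, so a_0 = 3.
  17 = 1*15 + 2, so a_1 = 1.
  15 = 7*2 + 1, so a_2 = 7.
  2 = 2*1 + 0, so a_3 = 2.
so x = [3; 1, 7, 2].
Convergents (p_i = a_i*p_{i-1} + p_{i-2}, q_i = a_i*q_{i-1} + q_{i-2} with p_{-2}=0, p_{-1}=1, q_{-2}=1, q_{-1}=0), until the denominator exceeds 9:
  i=0: a_0=3, p_0 = 3*1 + 0 = 3, q_0 = 3*0 + 1 = 1.
  i=1: a_1=1, p_1 = 1*3 + 1 = 4, q_1 = 1*1 + 0 = 1.
  i=2: a_2=7, p_2 = 7*4 + 3 = 31, q_2 = 7*1 + 1 = 8.
  i=3: a_3=2, p_3 = 2*31 + 4 = 66, q_3 = 2*8 + 1 = 17.
q_3 = 17 > 9, so the last convergent with denominator <= 9 is p_2/q_2 = 31/8.
The closest fraction with denominator <= 9 is either p_2/q_2 or the intermediate fraction (k*p_2 + p_1)/(k*q_2 + q_1) with the largest k >= 1 whose denominator stays <= 9; these approach x as k grows, and every other convergent or intermediate fraction in range is farther away.
Largest k: floor((9 - q_1)/q_2) = floor((9 - 1)/8) = 1.
That gives (1*31 + 4)/(1*8 + 1) = 35/9.
Compare the errors: |x - 31/8| = |66*8 - 31*17|/(17*8) = 1/136, and |x - 35/9| = |66*9 - 35*17|/(17*9) = 1/153.
Cross-multiplying, 1*136 = 136 < 153 = 1*153, so 1/153 is smaller: the intermediate fraction 35/9 is closer to x than 31/8.

35/9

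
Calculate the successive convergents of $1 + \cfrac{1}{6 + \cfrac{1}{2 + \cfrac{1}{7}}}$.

1/1, 7/6, 15/13, 112/97

Using the convergent recurrence p_i = a_i*p_{i-1} + p_{i-2}, q_i = a_i*q_{i-1} + q_{i-2} with p_{-2}=0, p_{-1}=1, q_{-2}=1, q_{-1}=0:
  i=0: a_0=1, p_0 = 1*1 + 0 = 1, q_0 = 1*0 + 1 = 1.
  i=1: a_1=6, p_1 = 6*1 + 1 = 7, q_1 = 6*1 + 0 = 6.
  i=2: a_2=2, p_2 = 2*7 + 1 = 15, q_2 = 2*6 + 1 = 13.
  i=3: a_3=7, p_3 = 7*15 + 7 = 112, q_3 = 7*13 + 6 = 97.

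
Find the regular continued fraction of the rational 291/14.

[20; 1, 3, 1, 2]

Run the Euclidean algorithm on 291 and 14; the successive quotients are the partial quotients a_0, a_1, ... (each step inverts the fractional part left over by the previous one):
  291 = 20*14 + 11, so a_0 = 20.
  14 = 1*11 + 3, so a_1 = 1.
  11 = 3*3 + 2, so a_2 = 3.
  3 = 1*2 + 1, so a_3 = 1.
  2 = 2*1 + 0, so a_4 = 2.
The remainder reaches 0 after 5 divisions, so the expansion has 5 partial quotients, read off in order.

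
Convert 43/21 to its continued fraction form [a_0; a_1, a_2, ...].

Run the Euclidean algorithm on 43 and 21; the successive quotients are the partial quotients a_0, a_1, ... (each step inverts the fractional part left over by the previous one):
  43 = 2*21 + 1, so a_0 = 2.
  21 = 21*1 + 0, so a_1 = 21.
The remainder reaches 0 after 2 divisions, so the expansion has 2 partial quotients, read off in order.

[2; 21]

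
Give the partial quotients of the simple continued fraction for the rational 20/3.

[6; 1, 2]

Run the Euclidean algorithm on 20 and 3; the successive quotients are the partial quotients a_0, a_1, ... (each step inverts the fractional part left over by the previous one):
  20 = 6*3 + 2, so a_0 = 6.
  3 = 1*2 + 1, so a_1 = 1.
  2 = 2*1 + 0, so a_2 = 2.
The remainder reaches 0 after 3 divisions, so the expansion has 3 partial quotients, read off in order.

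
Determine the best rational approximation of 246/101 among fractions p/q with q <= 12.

Expand x = 246/101 as a continued fraction with the Euclidean algorithm:
  246 = 2*101 + 44, so a_0 = 2.
  101 = 2*44 + 13, so a_1 = 2.
  44 = 3*13 + 5, so a_2 = 3.
  13 = 2*5 + 3, so a_3 = 2.
  5 = 1*3 + 2, so a_4 = 1.
  3 = 1*2 + 1, so a_5 = 1.
  2 = 2*1 + 0, so a_6 = 2.
so x = [2; 2, 3, 2, 1, 1, 2].
Convergents (p_i = a_i*p_{i-1} + p_{i-2}, q_i = a_i*q_{i-1} + q_{i-2} with p_{-2}=0, p_{-1}=1, q_{-2}=1, q_{-1}=0), until the denominator exceeds 12:
  i=0: a_0=2, p_0 = 2*1 + 0 = 2, q_0 = 2*0 + 1 = 1.
  i=1: a_1=2, p_1 = 2*2 + 1 = 5, q_1 = 2*1 + 0 = 2.
  i=2: a_2=3, p_2 = 3*5 + 2 = 17, q_2 = 3*2 + 1 = 7.
  i=3: a_3=2, p_3 = 2*17 + 5 = 39, q_3 = 2*7 + 2 = 16.
q_3 = 16 > 12, so the last convergent with denominator <= 12 is p_2/q_2 = 17/7.
The closest fraction with denominator <= 12 is either p_2/q_2 or the intermediate fraction (k*p_2 + p_1)/(k*q_2 + q_1) with the largest k >= 1 whose denominator stays <= 12; these approach x as k grows, and every other convergent or intermediate fraction in range is farther away.
Largest k: floor((12 - q_1)/q_2) = floor((12 - 2)/7) = 1.
That gives (1*17 + 5)/(1*7 + 2) = 22/9.
Compare the errors: |x - 17/7| = |246*7 - 17*101|/(101*7) = 5/707, and |x - 22/9| = |246*9 - 22*101|/(101*9) = 8/909.
Cross-multiplying, 5*909 = 4545 < 5656 = 8*707, so 5/707 is smaller: the convergent 17/7 is closer to x than 22/9.

17/7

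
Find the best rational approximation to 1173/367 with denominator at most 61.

Expand x = 1173/367 as a continued fraction with the Euclidean algorithm:
  1173 = 3*367 + 72, so a_0 = 3.
  367 = 5*72 + 7, so a_1 = 5.
  72 = 10*7 + 2, so a_2 = 10.
  7 = 3*2 + 1, so a_3 = 3.
  2 = 2*1 + 0, so a_4 = 2.
so x = [3; 5, 10, 3, 2].
Convergents (p_i = a_i*p_{i-1} + p_{i-2}, q_i = a_i*q_{i-1} + q_{i-2} with p_{-2}=0, p_{-1}=1, q_{-2}=1, q_{-1}=0), until the denominator exceeds 61:
  i=0: a_0=3, p_0 = 3*1 + 0 = 3, q_0 = 3*0 + 1 = 1.
  i=1: a_1=5, p_1 = 5*3 + 1 = 16, q_1 = 5*1 + 0 = 5.
  i=2: a_2=10, p_2 = 10*16 + 3 = 163, q_2 = 10*5 + 1 = 51.
  i=3: a_3=3, p_3 = 3*163 + 16 = 505, q_3 = 3*51 + 5 = 158.
q_3 = 158 > 61, so the last convergent with denominator <= 61 is p_2/q_2 = 163/51.
The closest fraction with denominator <= 61 is either p_2/q_2 or the intermediate fraction (k*p_2 + p_1)/(k*q_2 + q_1) with the largest k >= 1 whose denominator stays <= 61; these approach x as k grows, and every other convergent or intermediate fraction in range is farther away.
Largest k: floor((61 - q_1)/q_2) = floor((61 - 5)/51) = 1.
That gives (1*163 + 16)/(1*51 + 5) = 179/56.
Compare the errors: |x - 163/51| = |1173*51 - 163*367|/(367*51) = 2/18717, and |x - 179/56| = |1173*56 - 179*367|/(367*56) = 5/20552.
Cross-multiplying, 2*20552 = 41104 < 93585 = 5*18717, so 2/18717 is smaller: the convergent 163/51 is closer to x than 179/56.

163/51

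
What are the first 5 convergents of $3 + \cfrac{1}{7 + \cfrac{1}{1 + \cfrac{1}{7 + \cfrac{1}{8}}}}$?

3/1, 22/7, 25/8, 197/63, 1601/512

Using the convergent recurrence p_i = a_i*p_{i-1} + p_{i-2}, q_i = a_i*q_{i-1} + q_{i-2} with p_{-2}=0, p_{-1}=1, q_{-2}=1, q_{-1}=0:
  i=0: a_0=3, p_0 = 3*1 + 0 = 3, q_0 = 3*0 + 1 = 1.
  i=1: a_1=7, p_1 = 7*3 + 1 = 22, q_1 = 7*1 + 0 = 7.
  i=2: a_2=1, p_2 = 1*22 + 3 = 25, q_2 = 1*7 + 1 = 8.
  i=3: a_3=7, p_3 = 7*25 + 22 = 197, q_3 = 7*8 + 7 = 63.
  i=4: a_4=8, p_4 = 8*197 + 25 = 1601, q_4 = 8*63 + 8 = 512.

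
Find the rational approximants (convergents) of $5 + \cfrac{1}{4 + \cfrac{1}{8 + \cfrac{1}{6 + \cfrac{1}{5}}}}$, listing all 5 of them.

5/1, 21/4, 173/33, 1059/202, 5468/1043

Using the convergent recurrence p_i = a_i*p_{i-1} + p_{i-2}, q_i = a_i*q_{i-1} + q_{i-2} with p_{-2}=0, p_{-1}=1, q_{-2}=1, q_{-1}=0:
  i=0: a_0=5, p_0 = 5*1 + 0 = 5, q_0 = 5*0 + 1 = 1.
  i=1: a_1=4, p_1 = 4*5 + 1 = 21, q_1 = 4*1 + 0 = 4.
  i=2: a_2=8, p_2 = 8*21 + 5 = 173, q_2 = 8*4 + 1 = 33.
  i=3: a_3=6, p_3 = 6*173 + 21 = 1059, q_3 = 6*33 + 4 = 202.
  i=4: a_4=5, p_4 = 5*1059 + 173 = 5468, q_4 = 5*202 + 33 = 1043.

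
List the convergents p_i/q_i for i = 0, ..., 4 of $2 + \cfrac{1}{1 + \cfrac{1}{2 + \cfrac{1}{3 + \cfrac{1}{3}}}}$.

Using the convergent recurrence p_i = a_i*p_{i-1} + p_{i-2}, q_i = a_i*q_{i-1} + q_{i-2} with p_{-2}=0, p_{-1}=1, q_{-2}=1, q_{-1}=0:
  i=0: a_0=2, p_0 = 2*1 + 0 = 2, q_0 = 2*0 + 1 = 1.
  i=1: a_1=1, p_1 = 1*2 + 1 = 3, q_1 = 1*1 + 0 = 1.
  i=2: a_2=2, p_2 = 2*3 + 2 = 8, q_2 = 2*1 + 1 = 3.
  i=3: a_3=3, p_3 = 3*8 + 3 = 27, q_3 = 3*3 + 1 = 10.
  i=4: a_4=3, p_4 = 3*27 + 8 = 89, q_4 = 3*10 + 3 = 33.

2/1, 3/1, 8/3, 27/10, 89/33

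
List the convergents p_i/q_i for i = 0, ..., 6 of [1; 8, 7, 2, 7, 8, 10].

Using the convergent recurrence p_i = a_i*p_{i-1} + p_{i-2}, q_i = a_i*q_{i-1} + q_{i-2} with p_{-2}=0, p_{-1}=1, q_{-2}=1, q_{-1}=0:
  i=0: a_0=1, p_0 = 1*1 + 0 = 1, q_0 = 1*0 + 1 = 1.
  i=1: a_1=8, p_1 = 8*1 + 1 = 9, q_1 = 8*1 + 0 = 8.
  i=2: a_2=7, p_2 = 7*9 + 1 = 64, q_2 = 7*8 + 1 = 57.
  i=3: a_3=2, p_3 = 2*64 + 9 = 137, q_3 = 2*57 + 8 = 122.
  i=4: a_4=7, p_4 = 7*137 + 64 = 1023, q_4 = 7*122 + 57 = 911.
  i=5: a_5=8, p_5 = 8*1023 + 137 = 8321, q_5 = 8*911 + 122 = 7410.
  i=6: a_6=10, p_6 = 10*8321 + 1023 = 84233, q_6 = 10*7410 + 911 = 75011.

1/1, 9/8, 64/57, 137/122, 1023/911, 8321/7410, 84233/75011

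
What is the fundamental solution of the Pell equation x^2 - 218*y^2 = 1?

First expand sqrt(218) as a continued fraction. With x_i = (sqrt(218) + m_i)/d_i and (m_0, d_0) = (0, 1): a_0 = floor(sqrt(218)) = 14, since 14^2 = 196 <= 218 < 225 = 15^2.
Iterate m_{i+1} = d_i*a_i - m_i, d_{i+1} = (218 - m_{i+1}^2)/d_i, a_{i+1} = floor((a_0 + m_{i+1})/d_{i+1}):
  m_1 = 1*14 - 0 = 14, d_1 = (218 - 14^2)/1 = 22/1 = 22, a_1 = floor((14 + 14)/22) = 1.
  m_2 = 22*1 - 14 = 8, d_2 = (218 - 8^2)/22 = 154/22 = 7, a_2 = floor((14 + 8)/7) = 3.
  m_3 = 7*3 - 8 = 13, d_3 = (218 - 13^2)/7 = 49/7 = 7, a_3 = floor((14 + 13)/7) = 3.
  m_4 = 7*3 - 13 = 8, d_4 = (218 - 8^2)/7 = 154/7 = 22, a_4 = floor((14 + 8)/22) = 1.
  m_5 = 22*1 - 8 = 14, d_5 = (218 - 14^2)/22 = 22/22 = 1, a_5 = floor((14 + 14)/1) = 28.
  m_6 = 1*28 - 14 = 14, d_6 = (218 - 14^2)/1 = 22/1 = 22: (m_6, d_6) = (m_1, d_1) = (14, 22), so from here the quotients repeat a_1, ..., a_5; the period length is 5.
So sqrt(218) = [14; (1, 3, 3, 1, 28)] with period length k = 5.
k is odd, so (p_{k-1}, q_{k-1}) only solves x^2 - 218y^2 = -1 and the fundamental solution of x^2 - 218y^2 = 1 is (p_{2k-1}, q_{2k-1}) = (p_9, q_9); compute convergents through index 9, running through the period twice.
Convergents (p_i = a_i*p_{i-1} + p_{i-2}, q_i = a_i*q_{i-1} + q_{i-2} with p_{-2}=0, p_{-1}=1, q_{-2}=1, q_{-1}=0):
  i=0: a_0=14, p_0 = 14*1 + 0 = 14, q_0 = 14*0 + 1 = 1.
  i=1: a_1=1, p_1 = 1*14 + 1 = 15, q_1 = 1*1 + 0 = 1.
  i=2: a_2=3, p_2 = 3*15 + 14 = 59, q_2 = 3*1 + 1 = 4.
  i=3: a_3=3, p_3 = 3*59 + 15 = 192, q_3 = 3*4 + 1 = 13.
  i=4: a_4=1, p_4 = 1*192 + 59 = 251, q_4 = 1*13 + 4 = 17.
  i=5: a_5=28, p_5 = 28*251 + 192 = 7220, q_5 = 28*17 + 13 = 489.
  i=6: a_6=1, p_6 = 1*7220 + 251 = 7471, q_6 = 1*489 + 17 = 506.
  i=7: a_7=3, p_7 = 3*7471 + 7220 = 29633, q_7 = 3*506 + 489 = 2007.
  i=8: a_8=3, p_8 = 3*29633 + 7471 = 96370, q_8 = 3*2007 + 506 = 6527.
  i=9: a_9=1, p_9 = 1*96370 + 29633 = 126003, q_9 = 1*6527 + 2007 = 8534.
Indeed p_4^2 - 218*q_4^2 = 63001 - 63002 = -1, not +1.
Check: 126003^2 - 218*8534^2 = 15876756009 - 15876756008 = 1, so (x, y) = (126003, 8534) solves the equation, and by the theorem it is the least positive solution.

(x, y) = (126003, 8534)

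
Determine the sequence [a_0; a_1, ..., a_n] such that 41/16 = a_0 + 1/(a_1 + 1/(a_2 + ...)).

Run the Euclidean algorithm on 41 and 16; the successive quotients are the partial quotients a_0, a_1, ... (each step inverts the fractional part left over by the previous one):
  41 = 2*16 + 9, so a_0 = 2.
  16 = 1*9 + 7, so a_1 = 1.
  9 = 1*7 + 2, so a_2 = 1.
  7 = 3*2 + 1, so a_3 = 3.
  2 = 2*1 + 0, so a_4 = 2.
The remainder reaches 0 after 5 divisions, so the expansion has 5 partial quotients, read off in order.

[2; 1, 1, 3, 2]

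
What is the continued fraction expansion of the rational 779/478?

[1; 1, 1, 1, 2, 2, 1, 17]

Run the Euclidean algorithm on 779 and 478; the successive quotients are the partial quotients a_0, a_1, ... (each step inverts the fractional part left over by the previous one):
  779 = 1*478 + 301, so a_0 = 1.
  478 = 1*301 + 177, so a_1 = 1.
  301 = 1*177 + 124, so a_2 = 1.
  177 = 1*124 + 53, so a_3 = 1.
  124 = 2*53 + 18, so a_4 = 2.
  53 = 2*18 + 17, so a_5 = 2.
  18 = 1*17 + 1, so a_6 = 1.
  17 = 17*1 + 0, so a_7 = 17.
The remainder reaches 0 after 8 divisions, so the expansion has 8 partial quotients, read off in order.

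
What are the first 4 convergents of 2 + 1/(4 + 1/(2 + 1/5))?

2/1, 9/4, 20/9, 109/49

Using the convergent recurrence p_i = a_i*p_{i-1} + p_{i-2}, q_i = a_i*q_{i-1} + q_{i-2} with p_{-2}=0, p_{-1}=1, q_{-2}=1, q_{-1}=0:
  i=0: a_0=2, p_0 = 2*1 + 0 = 2, q_0 = 2*0 + 1 = 1.
  i=1: a_1=4, p_1 = 4*2 + 1 = 9, q_1 = 4*1 + 0 = 4.
  i=2: a_2=2, p_2 = 2*9 + 2 = 20, q_2 = 2*4 + 1 = 9.
  i=3: a_3=5, p_3 = 5*20 + 9 = 109, q_3 = 5*9 + 4 = 49.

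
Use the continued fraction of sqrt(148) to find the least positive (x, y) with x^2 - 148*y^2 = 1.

First expand sqrt(148) as a continued fraction. With x_i = (sqrt(148) + m_i)/d_i and (m_0, d_0) = (0, 1): a_0 = floor(sqrt(148)) = 12, since 12^2 = 144 <= 148 < 169 = 13^2.
Iterate m_{i+1} = d_i*a_i - m_i, d_{i+1} = (148 - m_{i+1}^2)/d_i, a_{i+1} = floor((a_0 + m_{i+1})/d_{i+1}):
  m_1 = 1*12 - 0 = 12, d_1 = (148 - 12^2)/1 = 4/1 = 4, a_1 = floor((12 + 12)/4) = 6.
  m_2 = 4*6 - 12 = 12, d_2 = (148 - 12^2)/4 = 4/4 = 1, a_2 = floor((12 + 12)/1) = 24.
  m_3 = 1*24 - 12 = 12, d_3 = (148 - 12^2)/1 = 4/1 = 4: (m_3, d_3) = (m_1, d_1) = (12, 4), so from here the quotients repeat a_1, a_2; the period length is 2.
So sqrt(148) = [12; (6, 24)] with period length k = 2.
k is even, so the fundamental solution of x^2 - 148y^2 = 1 is (p_{k-1}, q_{k-1}) = (p_1, q_1); compute convergents through index 1.
Convergents (p_i = a_i*p_{i-1} + p_{i-2}, q_i = a_i*q_{i-1} + q_{i-2} with p_{-2}=0, p_{-1}=1, q_{-2}=1, q_{-1}=0):
  i=0: a_0=12, p_0 = 12*1 + 0 = 12, q_0 = 12*0 + 1 = 1.
  i=1: a_1=6, p_1 = 6*12 + 1 = 73, q_1 = 6*1 + 0 = 6.
Check: 73^2 - 148*6^2 = 5329 - 5328 = 1, so (x, y) = (73, 6) solves the equation, and by the theorem it is the least positive solution.

(x, y) = (73, 6)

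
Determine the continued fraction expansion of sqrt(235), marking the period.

[15; (3, 30)]

Write x_i = (sqrt(235) + m_i)/d_i with (m_0, d_0) = (0, 1). a_0 = floor(sqrt(235)) = 15, since 15^2 = 225 <= 235 < 256 = 16^2.
Iterate m_{i+1} = d_i*a_i - m_i, d_{i+1} = (235 - m_{i+1}^2)/d_i, a_{i+1} = floor((a_0 + m_{i+1})/d_{i+1}):
  m_1 = 1*15 - 0 = 15, d_1 = (235 - 15^2)/1 = 10/1 = 10, a_1 = floor((15 + 15)/10) = 3.
  m_2 = 10*3 - 15 = 15, d_2 = (235 - 15^2)/10 = 10/10 = 1, a_2 = floor((15 + 15)/1) = 30.
  m_3 = 1*30 - 15 = 15, d_3 = (235 - 15^2)/1 = 10/1 = 10: (m_3, d_3) = (m_1, d_1) = (15, 10), so from here the quotients repeat a_1, a_2; the period length is 2.
Hence the expansion of sqrt(235) is a_0 = 15 followed by the repeating block 3, 30 (period 2).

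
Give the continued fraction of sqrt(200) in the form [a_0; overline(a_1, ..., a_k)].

Write x_i = (sqrt(200) + m_i)/d_i with (m_0, d_0) = (0, 1). a_0 = floor(sqrt(200)) = 14, since 14^2 = 196 <= 200 < 225 = 15^2.
Iterate m_{i+1} = d_i*a_i - m_i, d_{i+1} = (200 - m_{i+1}^2)/d_i, a_{i+1} = floor((a_0 + m_{i+1})/d_{i+1}):
  m_1 = 1*14 - 0 = 14, d_1 = (200 - 14^2)/1 = 4/1 = 4, a_1 = floor((14 + 14)/4) = 7.
  m_2 = 4*7 - 14 = 14, d_2 = (200 - 14^2)/4 = 4/4 = 1, a_2 = floor((14 + 14)/1) = 28.
  m_3 = 1*28 - 14 = 14, d_3 = (200 - 14^2)/1 = 4/1 = 4: (m_3, d_3) = (m_1, d_1) = (14, 4), so from here the quotients repeat a_1, a_2; the period length is 2.
Hence the expansion of sqrt(200) is a_0 = 14 followed by the repeating block 7, 28 (period 2).

[14; overline(7, 28)]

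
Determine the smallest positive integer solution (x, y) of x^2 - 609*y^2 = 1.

First expand sqrt(609) as a continued fraction. With x_i = (sqrt(609) + m_i)/d_i and (m_0, d_0) = (0, 1): a_0 = floor(sqrt(609)) = 24, since 24^2 = 576 <= 609 < 625 = 25^2.
Iterate m_{i+1} = d_i*a_i - m_i, d_{i+1} = (609 - m_{i+1}^2)/d_i, a_{i+1} = floor((a_0 + m_{i+1})/d_{i+1}):
  m_1 = 1*24 - 0 = 24, d_1 = (609 - 24^2)/1 = 33/1 = 33, a_1 = floor((24 + 24)/33) = 1.
  m_2 = 33*1 - 24 = 9, d_2 = (609 - 9^2)/33 = 528/33 = 16, a_2 = floor((24 + 9)/16) = 2.
  m_3 = 16*2 - 9 = 23, d_3 = (609 - 23^2)/16 = 80/16 = 5, a_3 = floor((24 + 23)/5) = 9.
  m_4 = 5*9 - 23 = 22, d_4 = (609 - 22^2)/5 = 125/5 = 25, a_4 = floor((24 + 22)/25) = 1.
  m_5 = 25*1 - 22 = 3, d_5 = (609 - 3^2)/25 = 600/25 = 24, a_5 = floor((24 + 3)/24) = 1.
  m_6 = 24*1 - 3 = 21, d_6 = (609 - 21^2)/24 = 168/24 = 7, a_6 = floor((24 + 21)/7) = 6.
  m_7 = 7*6 - 21 = 21, d_7 = (609 - 21^2)/7 = 168/7 = 24, a_7 = floor((24 + 21)/24) = 1.
  m_8 = 24*1 - 21 = 3, d_8 = (609 - 3^2)/24 = 600/24 = 25, a_8 = floor((24 + 3)/25) = 1.
  m_9 = 25*1 - 3 = 22, d_9 = (609 - 22^2)/25 = 125/25 = 5, a_9 = floor((24 + 22)/5) = 9.
  m_10 = 5*9 - 22 = 23, d_10 = (609 - 23^2)/5 = 80/5 = 16, a_10 = floor((24 + 23)/16) = 2.
  m_11 = 16*2 - 23 = 9, d_11 = (609 - 9^2)/16 = 528/16 = 33, a_11 = floor((24 + 9)/33) = 1.
  m_12 = 33*1 - 9 = 24, d_12 = (609 - 24^2)/33 = 33/33 = 1, a_12 = floor((24 + 24)/1) = 48.
  m_13 = 1*48 - 24 = 24, d_13 = (609 - 24^2)/1 = 33/1 = 33: (m_13, d_13) = (m_1, d_1) = (24, 33), so from here the quotients repeat a_1, ..., a_12; the period length is 12.
So sqrt(609) = [24; (1, 2, 9, 1, 1, 6, 1, 1, 9, 2, 1, 48)] with period length k = 12.
k is even, so the fundamental solution of x^2 - 609y^2 = 1 is (p_{k-1}, q_{k-1}) = (p_11, q_11); compute convergents through index 11.
Convergents (p_i = a_i*p_{i-1} + p_{i-2}, q_i = a_i*q_{i-1} + q_{i-2} with p_{-2}=0, p_{-1}=1, q_{-2}=1, q_{-1}=0):
  i=0: a_0=24, p_0 = 24*1 + 0 = 24, q_0 = 24*0 + 1 = 1.
  i=1: a_1=1, p_1 = 1*24 + 1 = 25, q_1 = 1*1 + 0 = 1.
  i=2: a_2=2, p_2 = 2*25 + 24 = 74, q_2 = 2*1 + 1 = 3.
  i=3: a_3=9, p_3 = 9*74 + 25 = 691, q_3 = 9*3 + 1 = 28.
  i=4: a_4=1, p_4 = 1*691 + 74 = 765, q_4 = 1*28 + 3 = 31.
  i=5: a_5=1, p_5 = 1*765 + 691 = 1456, q_5 = 1*31 + 28 = 59.
  i=6: a_6=6, p_6 = 6*1456 + 765 = 9501, q_6 = 6*59 + 31 = 385.
  i=7: a_7=1, p_7 = 1*9501 + 1456 = 10957, q_7 = 1*385 + 59 = 444.
  i=8: a_8=1, p_8 = 1*10957 + 9501 = 20458, q_8 = 1*444 + 385 = 829.
  i=9: a_9=9, p_9 = 9*20458 + 10957 = 195079, q_9 = 9*829 + 444 = 7905.
  i=10: a_10=2, p_10 = 2*195079 + 20458 = 410616, q_10 = 2*7905 + 829 = 16639.
  i=11: a_11=1, p_11 = 1*410616 + 195079 = 605695, q_11 = 1*16639 + 7905 = 24544.
Check: 605695^2 - 609*24544^2 = 366866433025 - 366866433024 = 1, so (x, y) = (605695, 24544) solves the equation, and by the theorem it is the least positive solution.

(x, y) = (605695, 24544)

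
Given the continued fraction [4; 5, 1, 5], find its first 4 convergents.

Using the convergent recurrence p_i = a_i*p_{i-1} + p_{i-2}, q_i = a_i*q_{i-1} + q_{i-2} with p_{-2}=0, p_{-1}=1, q_{-2}=1, q_{-1}=0:
  i=0: a_0=4, p_0 = 4*1 + 0 = 4, q_0 = 4*0 + 1 = 1.
  i=1: a_1=5, p_1 = 5*4 + 1 = 21, q_1 = 5*1 + 0 = 5.
  i=2: a_2=1, p_2 = 1*21 + 4 = 25, q_2 = 1*5 + 1 = 6.
  i=3: a_3=5, p_3 = 5*25 + 21 = 146, q_3 = 5*6 + 5 = 35.

4/1, 21/5, 25/6, 146/35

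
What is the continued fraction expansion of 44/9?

Run the Euclidean algorithm on 44 and 9; the successive quotients are the partial quotients a_0, a_1, ... (each step inverts the fractional part left over by the previous one):
  44 = 4*9 + 8, so a_0 = 4.
  9 = 1*8 + 1, so a_1 = 1.
  8 = 8*1 + 0, so a_2 = 8.
The remainder reaches 0 after 3 divisions, so the expansion has 3 partial quotients, read off in order.

[4; 1, 8]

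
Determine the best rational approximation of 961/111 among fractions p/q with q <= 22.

Expand x = 961/111 as a continued fraction with the Euclidean algorithm:
  961 = 8*111 + 73, so a_0 = 8.
  111 = 1*73 + 38, so a_1 = 1.
  73 = 1*38 + 35, so a_2 = 1.
  38 = 1*35 + 3, so a_3 = 1.
  35 = 11*3 + 2, so a_4 = 11.
  3 = 1*2 + 1, so a_5 = 1.
  2 = 2*1 + 0, so a_6 = 2.
so x = [8; 1, 1, 1, 11, 1, 2].
Convergents (p_i = a_i*p_{i-1} + p_{i-2}, q_i = a_i*q_{i-1} + q_{i-2} with p_{-2}=0, p_{-1}=1, q_{-2}=1, q_{-1}=0), until the denominator exceeds 22:
  i=0: a_0=8, p_0 = 8*1 + 0 = 8, q_0 = 8*0 + 1 = 1.
  i=1: a_1=1, p_1 = 1*8 + 1 = 9, q_1 = 1*1 + 0 = 1.
  i=2: a_2=1, p_2 = 1*9 + 8 = 17, q_2 = 1*1 + 1 = 2.
  i=3: a_3=1, p_3 = 1*17 + 9 = 26, q_3 = 1*2 + 1 = 3.
  i=4: a_4=11, p_4 = 11*26 + 17 = 303, q_4 = 11*3 + 2 = 35.
q_4 = 35 > 22, so the last convergent with denominator <= 22 is p_3/q_3 = 26/3.
The closest fraction with denominator <= 22 is either p_3/q_3 or the intermediate fraction (k*p_3 + p_2)/(k*q_3 + q_2) with the largest k >= 1 whose denominator stays <= 22; these approach x as k grows, and every other convergent or intermediate fraction in range is farther away.
Largest k: floor((22 - q_2)/q_3) = floor((22 - 2)/3) = 6.
That gives (6*26 + 17)/(6*3 + 2) = 173/20.
Compare the errors: |x - 26/3| = |961*3 - 26*111|/(111*3) = 3/333, and |x - 173/20| = |961*20 - 173*111|/(111*20) = 17/2220.
Cross-multiplying, 17*333 = 5661 < 6660 = 3*2220, so 17/2220 is smaller: the intermediate fraction 173/20 is closer to x than 26/3.

173/20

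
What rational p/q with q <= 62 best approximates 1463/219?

Expand x = 1463/219 as a continued fraction with the Euclidean algorithm:
  1463 = 6*219 + 149, so a_0 = 6.
  219 = 1*149 + 70, so a_1 = 1.
  149 = 2*70 + 9, so a_2 = 2.
  70 = 7*9 + 7, so a_3 = 7.
  9 = 1*7 + 2, so a_4 = 1.
  7 = 3*2 + 1, so a_5 = 3.
  2 = 2*1 + 0, so a_6 = 2.
so x = [6; 1, 2, 7, 1, 3, 2].
Convergents (p_i = a_i*p_{i-1} + p_{i-2}, q_i = a_i*q_{i-1} + q_{i-2} with p_{-2}=0, p_{-1}=1, q_{-2}=1, q_{-1}=0), until the denominator exceeds 62:
  i=0: a_0=6, p_0 = 6*1 + 0 = 6, q_0 = 6*0 + 1 = 1.
  i=1: a_1=1, p_1 = 1*6 + 1 = 7, q_1 = 1*1 + 0 = 1.
  i=2: a_2=2, p_2 = 2*7 + 6 = 20, q_2 = 2*1 + 1 = 3.
  i=3: a_3=7, p_3 = 7*20 + 7 = 147, q_3 = 7*3 + 1 = 22.
  i=4: a_4=1, p_4 = 1*147 + 20 = 167, q_4 = 1*22 + 3 = 25.
  i=5: a_5=3, p_5 = 3*167 + 147 = 648, q_5 = 3*25 + 22 = 97.
q_5 = 97 > 62, so the last convergent with denominator <= 62 is p_4/q_4 = 167/25.
The closest fraction with denominator <= 62 is either p_4/q_4 or the intermediate fraction (k*p_4 + p_3)/(k*q_4 + q_3) with the largest k >= 1 whose denominator stays <= 62; these approach x as k grows, and every other convergent or intermediate fraction in range is farther away.
Largest k: floor((62 - q_3)/q_4) = floor((62 - 22)/25) = 1.
That gives (1*167 + 147)/(1*25 + 22) = 314/47.
Compare the errors: |x - 167/25| = |1463*25 - 167*219|/(219*25) = 2/5475, and |x - 314/47| = |1463*47 - 314*219|/(219*47) = 5/10293.
Cross-multiplying, 2*10293 = 20586 < 27375 = 5*5475, so 2/5475 is smaller: the convergent 167/25 is closer to x than 314/47.

167/25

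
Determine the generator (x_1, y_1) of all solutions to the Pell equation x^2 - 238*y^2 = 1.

First expand sqrt(238) as a continued fraction. With x_i = (sqrt(238) + m_i)/d_i and (m_0, d_0) = (0, 1): a_0 = floor(sqrt(238)) = 15, since 15^2 = 225 <= 238 < 256 = 16^2.
Iterate m_{i+1} = d_i*a_i - m_i, d_{i+1} = (238 - m_{i+1}^2)/d_i, a_{i+1} = floor((a_0 + m_{i+1})/d_{i+1}):
  m_1 = 1*15 - 0 = 15, d_1 = (238 - 15^2)/1 = 13/1 = 13, a_1 = floor((15 + 15)/13) = 2.
  m_2 = 13*2 - 15 = 11, d_2 = (238 - 11^2)/13 = 117/13 = 9, a_2 = floor((15 + 11)/9) = 2.
  m_3 = 9*2 - 11 = 7, d_3 = (238 - 7^2)/9 = 189/9 = 21, a_3 = floor((15 + 7)/21) = 1.
  m_4 = 21*1 - 7 = 14, d_4 = (238 - 14^2)/21 = 42/21 = 2, a_4 = floor((15 + 14)/2) = 14.
  m_5 = 2*14 - 14 = 14, d_5 = (238 - 14^2)/2 = 42/2 = 21, a_5 = floor((15 + 14)/21) = 1.
  m_6 = 21*1 - 14 = 7, d_6 = (238 - 7^2)/21 = 189/21 = 9, a_6 = floor((15 + 7)/9) = 2.
  m_7 = 9*2 - 7 = 11, d_7 = (238 - 11^2)/9 = 117/9 = 13, a_7 = floor((15 + 11)/13) = 2.
  m_8 = 13*2 - 11 = 15, d_8 = (238 - 15^2)/13 = 13/13 = 1, a_8 = floor((15 + 15)/1) = 30.
  m_9 = 1*30 - 15 = 15, d_9 = (238 - 15^2)/1 = 13/1 = 13: (m_9, d_9) = (m_1, d_1) = (15, 13), so from here the quotients repeat a_1, ..., a_8; the period length is 8.
So sqrt(238) = [15; (2, 2, 1, 14, 1, 2, 2, 30)] with period length k = 8.
k is even, so the fundamental solution of x^2 - 238y^2 = 1 is (p_{k-1}, q_{k-1}) = (p_7, q_7); compute convergents through index 7.
Convergents (p_i = a_i*p_{i-1} + p_{i-2}, q_i = a_i*q_{i-1} + q_{i-2} with p_{-2}=0, p_{-1}=1, q_{-2}=1, q_{-1}=0):
  i=0: a_0=15, p_0 = 15*1 + 0 = 15, q_0 = 15*0 + 1 = 1.
  i=1: a_1=2, p_1 = 2*15 + 1 = 31, q_1 = 2*1 + 0 = 2.
  i=2: a_2=2, p_2 = 2*31 + 15 = 77, q_2 = 2*2 + 1 = 5.
  i=3: a_3=1, p_3 = 1*77 + 31 = 108, q_3 = 1*5 + 2 = 7.
  i=4: a_4=14, p_4 = 14*108 + 77 = 1589, q_4 = 14*7 + 5 = 103.
  i=5: a_5=1, p_5 = 1*1589 + 108 = 1697, q_5 = 1*103 + 7 = 110.
  i=6: a_6=2, p_6 = 2*1697 + 1589 = 4983, q_6 = 2*110 + 103 = 323.
  i=7: a_7=2, p_7 = 2*4983 + 1697 = 11663, q_7 = 2*323 + 110 = 756.
Check: 11663^2 - 238*756^2 = 136025569 - 136025568 = 1, so (x, y) = (11663, 756) solves the equation, and by the theorem it is the least positive solution.

(x, y) = (11663, 756)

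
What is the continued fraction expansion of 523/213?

[2; 2, 5, 9, 2]

Run the Euclidean algorithm on 523 and 213; the successive quotients are the partial quotients a_0, a_1, ... (each step inverts the fractional part left over by the previous one):
  523 = 2*213 + 97, so a_0 = 2.
  213 = 2*97 + 19, so a_1 = 2.
  97 = 5*19 + 2, so a_2 = 5.
  19 = 9*2 + 1, so a_3 = 9.
  2 = 2*1 + 0, so a_4 = 2.
The remainder reaches 0 after 5 divisions, so the expansion has 5 partial quotients, read off in order.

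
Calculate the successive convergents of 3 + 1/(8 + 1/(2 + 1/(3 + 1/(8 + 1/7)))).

Using the convergent recurrence p_i = a_i*p_{i-1} + p_{i-2}, q_i = a_i*q_{i-1} + q_{i-2} with p_{-2}=0, p_{-1}=1, q_{-2}=1, q_{-1}=0:
  i=0: a_0=3, p_0 = 3*1 + 0 = 3, q_0 = 3*0 + 1 = 1.
  i=1: a_1=8, p_1 = 8*3 + 1 = 25, q_1 = 8*1 + 0 = 8.
  i=2: a_2=2, p_2 = 2*25 + 3 = 53, q_2 = 2*8 + 1 = 17.
  i=3: a_3=3, p_3 = 3*53 + 25 = 184, q_3 = 3*17 + 8 = 59.
  i=4: a_4=8, p_4 = 8*184 + 53 = 1525, q_4 = 8*59 + 17 = 489.
  i=5: a_5=7, p_5 = 7*1525 + 184 = 10859, q_5 = 7*489 + 59 = 3482.

3/1, 25/8, 53/17, 184/59, 1525/489, 10859/3482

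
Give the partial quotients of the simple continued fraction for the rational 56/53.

[1; 17, 1, 2]

Run the Euclidean algorithm on 56 and 53; the successive quotients are the partial quotients a_0, a_1, ... (each step inverts the fractional part left over by the previous one):
  56 = 1*53 + 3, so a_0 = 1.
  53 = 17*3 + 2, so a_1 = 17.
  3 = 1*2 + 1, so a_2 = 1.
  2 = 2*1 + 0, so a_3 = 2.
The remainder reaches 0 after 4 divisions, so the expansion has 4 partial quotients, read off in order.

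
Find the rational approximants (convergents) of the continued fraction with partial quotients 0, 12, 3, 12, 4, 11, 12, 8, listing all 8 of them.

0/1, 1/12, 3/37, 37/456, 151/1861, 1698/20927, 20527/252985, 165914/2044807

Using the convergent recurrence p_i = a_i*p_{i-1} + p_{i-2}, q_i = a_i*q_{i-1} + q_{i-2} with p_{-2}=0, p_{-1}=1, q_{-2}=1, q_{-1}=0:
  i=0: a_0=0, p_0 = 0*1 + 0 = 0, q_0 = 0*0 + 1 = 1.
  i=1: a_1=12, p_1 = 12*0 + 1 = 1, q_1 = 12*1 + 0 = 12.
  i=2: a_2=3, p_2 = 3*1 + 0 = 3, q_2 = 3*12 + 1 = 37.
  i=3: a_3=12, p_3 = 12*3 + 1 = 37, q_3 = 12*37 + 12 = 456.
  i=4: a_4=4, p_4 = 4*37 + 3 = 151, q_4 = 4*456 + 37 = 1861.
  i=5: a_5=11, p_5 = 11*151 + 37 = 1698, q_5 = 11*1861 + 456 = 20927.
  i=6: a_6=12, p_6 = 12*1698 + 151 = 20527, q_6 = 12*20927 + 1861 = 252985.
  i=7: a_7=8, p_7 = 8*20527 + 1698 = 165914, q_7 = 8*252985 + 20927 = 2044807.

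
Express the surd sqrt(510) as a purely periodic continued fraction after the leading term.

Write x_i = (sqrt(510) + m_i)/d_i with (m_0, d_0) = (0, 1). a_0 = floor(sqrt(510)) = 22, since 22^2 = 484 <= 510 < 529 = 23^2.
Iterate m_{i+1} = d_i*a_i - m_i, d_{i+1} = (510 - m_{i+1}^2)/d_i, a_{i+1} = floor((a_0 + m_{i+1})/d_{i+1}):
  m_1 = 1*22 - 0 = 22, d_1 = (510 - 22^2)/1 = 26/1 = 26, a_1 = floor((22 + 22)/26) = 1.
  m_2 = 26*1 - 22 = 4, d_2 = (510 - 4^2)/26 = 494/26 = 19, a_2 = floor((22 + 4)/19) = 1.
  m_3 = 19*1 - 4 = 15, d_3 = (510 - 15^2)/19 = 285/19 = 15, a_3 = floor((22 + 15)/15) = 2.
  m_4 = 15*2 - 15 = 15, d_4 = (510 - 15^2)/15 = 285/15 = 19, a_4 = floor((22 + 15)/19) = 1.
  m_5 = 19*1 - 15 = 4, d_5 = (510 - 4^2)/19 = 494/19 = 26, a_5 = floor((22 + 4)/26) = 1.
  m_6 = 26*1 - 4 = 22, d_6 = (510 - 22^2)/26 = 26/26 = 1, a_6 = floor((22 + 22)/1) = 44.
  m_7 = 1*44 - 22 = 22, d_7 = (510 - 22^2)/1 = 26/1 = 26: (m_7, d_7) = (m_1, d_1) = (22, 26), so from here the quotients repeat a_1, ..., a_6; the period length is 6.
Hence the expansion of sqrt(510) is a_0 = 22 followed by the repeating block 1, 1, 2, 1, 1, 44 (period 6).

[22; (1, 1, 2, 1, 1, 44)]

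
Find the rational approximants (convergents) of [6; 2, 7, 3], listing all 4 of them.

Using the convergent recurrence p_i = a_i*p_{i-1} + p_{i-2}, q_i = a_i*q_{i-1} + q_{i-2} with p_{-2}=0, p_{-1}=1, q_{-2}=1, q_{-1}=0:
  i=0: a_0=6, p_0 = 6*1 + 0 = 6, q_0 = 6*0 + 1 = 1.
  i=1: a_1=2, p_1 = 2*6 + 1 = 13, q_1 = 2*1 + 0 = 2.
  i=2: a_2=7, p_2 = 7*13 + 6 = 97, q_2 = 7*2 + 1 = 15.
  i=3: a_3=3, p_3 = 3*97 + 13 = 304, q_3 = 3*15 + 2 = 47.

6/1, 13/2, 97/15, 304/47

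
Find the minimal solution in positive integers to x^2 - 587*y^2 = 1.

(x, y) = (1907162, 78717)

First expand sqrt(587) as a continued fraction. With x_i = (sqrt(587) + m_i)/d_i and (m_0, d_0) = (0, 1): a_0 = floor(sqrt(587)) = 24, since 24^2 = 576 <= 587 < 625 = 25^2.
Iterate m_{i+1} = d_i*a_i - m_i, d_{i+1} = (587 - m_{i+1}^2)/d_i, a_{i+1} = floor((a_0 + m_{i+1})/d_{i+1}):
  m_1 = 1*24 - 0 = 24, d_1 = (587 - 24^2)/1 = 11/1 = 11, a_1 = floor((24 + 24)/11) = 4.
  m_2 = 11*4 - 24 = 20, d_2 = (587 - 20^2)/11 = 187/11 = 17, a_2 = floor((24 + 20)/17) = 2.
  m_3 = 17*2 - 20 = 14, d_3 = (587 - 14^2)/17 = 391/17 = 23, a_3 = floor((24 + 14)/23) = 1.
  m_4 = 23*1 - 14 = 9, d_4 = (587 - 9^2)/23 = 506/23 = 22, a_4 = floor((24 + 9)/22) = 1.
  m_5 = 22*1 - 9 = 13, d_5 = (587 - 13^2)/22 = 418/22 = 19, a_5 = floor((24 + 13)/19) = 1.
  m_6 = 19*1 - 13 = 6, d_6 = (587 - 6^2)/19 = 551/19 = 29, a_6 = floor((24 + 6)/29) = 1.
  m_7 = 29*1 - 6 = 23, d_7 = (587 - 23^2)/29 = 58/29 = 2, a_7 = floor((24 + 23)/2) = 23.
  m_8 = 2*23 - 23 = 23, d_8 = (587 - 23^2)/2 = 58/2 = 29, a_8 = floor((24 + 23)/29) = 1.
  m_9 = 29*1 - 23 = 6, d_9 = (587 - 6^2)/29 = 551/29 = 19, a_9 = floor((24 + 6)/19) = 1.
  m_10 = 19*1 - 6 = 13, d_10 = (587 - 13^2)/19 = 418/19 = 22, a_10 = floor((24 + 13)/22) = 1.
  m_11 = 22*1 - 13 = 9, d_11 = (587 - 9^2)/22 = 506/22 = 23, a_11 = floor((24 + 9)/23) = 1.
  m_12 = 23*1 - 9 = 14, d_12 = (587 - 14^2)/23 = 391/23 = 17, a_12 = floor((24 + 14)/17) = 2.
  m_13 = 17*2 - 14 = 20, d_13 = (587 - 20^2)/17 = 187/17 = 11, a_13 = floor((24 + 20)/11) = 4.
  m_14 = 11*4 - 20 = 24, d_14 = (587 - 24^2)/11 = 11/11 = 1, a_14 = floor((24 + 24)/1) = 48.
  m_15 = 1*48 - 24 = 24, d_15 = (587 - 24^2)/1 = 11/1 = 11: (m_15, d_15) = (m_1, d_1) = (24, 11), so from here the quotients repeat a_1, ..., a_14; the period length is 14.
So sqrt(587) = [24; (4, 2, 1, 1, 1, 1, 23, 1, 1, 1, 1, 2, 4, 48)] with period length k = 14.
k is even, so the fundamental solution of x^2 - 587y^2 = 1 is (p_{k-1}, q_{k-1}) = (p_13, q_13); compute convergents through index 13.
Convergents (p_i = a_i*p_{i-1} + p_{i-2}, q_i = a_i*q_{i-1} + q_{i-2} with p_{-2}=0, p_{-1}=1, q_{-2}=1, q_{-1}=0):
  i=0: a_0=24, p_0 = 24*1 + 0 = 24, q_0 = 24*0 + 1 = 1.
  i=1: a_1=4, p_1 = 4*24 + 1 = 97, q_1 = 4*1 + 0 = 4.
  i=2: a_2=2, p_2 = 2*97 + 24 = 218, q_2 = 2*4 + 1 = 9.
  i=3: a_3=1, p_3 = 1*218 + 97 = 315, q_3 = 1*9 + 4 = 13.
  i=4: a_4=1, p_4 = 1*315 + 218 = 533, q_4 = 1*13 + 9 = 22.
  i=5: a_5=1, p_5 = 1*533 + 315 = 848, q_5 = 1*22 + 13 = 35.
  i=6: a_6=1, p_6 = 1*848 + 533 = 1381, q_6 = 1*35 + 22 = 57.
  i=7: a_7=23, p_7 = 23*1381 + 848 = 32611, q_7 = 23*57 + 35 = 1346.
  i=8: a_8=1, p_8 = 1*32611 + 1381 = 33992, q_8 = 1*1346 + 57 = 1403.
  i=9: a_9=1, p_9 = 1*33992 + 32611 = 66603, q_9 = 1*1403 + 1346 = 2749.
  i=10: a_10=1, p_10 = 1*66603 + 33992 = 100595, q_10 = 1*2749 + 1403 = 4152.
  i=11: a_11=1, p_11 = 1*100595 + 66603 = 167198, q_11 = 1*4152 + 2749 = 6901.
  i=12: a_12=2, p_12 = 2*167198 + 100595 = 434991, q_12 = 2*6901 + 4152 = 17954.
  i=13: a_13=4, p_13 = 4*434991 + 167198 = 1907162, q_13 = 4*17954 + 6901 = 78717.
Check: 1907162^2 - 587*78717^2 = 3637266894244 - 3637266894243 = 1, so (x, y) = (1907162, 78717) solves the equation, and by the theorem it is the least positive solution.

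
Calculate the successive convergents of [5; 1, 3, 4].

Using the convergent recurrence p_i = a_i*p_{i-1} + p_{i-2}, q_i = a_i*q_{i-1} + q_{i-2} with p_{-2}=0, p_{-1}=1, q_{-2}=1, q_{-1}=0:
  i=0: a_0=5, p_0 = 5*1 + 0 = 5, q_0 = 5*0 + 1 = 1.
  i=1: a_1=1, p_1 = 1*5 + 1 = 6, q_1 = 1*1 + 0 = 1.
  i=2: a_2=3, p_2 = 3*6 + 5 = 23, q_2 = 3*1 + 1 = 4.
  i=3: a_3=4, p_3 = 4*23 + 6 = 98, q_3 = 4*4 + 1 = 17.

5/1, 6/1, 23/4, 98/17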